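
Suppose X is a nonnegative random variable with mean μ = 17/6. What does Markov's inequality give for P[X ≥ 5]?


μ = E[X] = 17/6, a = 5.
Markov: P[X ≥ 5] ≤ μ/a = (17/6)/5 = 17/30.
Numerically: ≈ 0.566667.
(Since a = 5 > μ = 2.833333, the bound 17/30 is < 1 and informative.)

P[X ≥ 5] ≤ 17/30 ≈ 0.566667.


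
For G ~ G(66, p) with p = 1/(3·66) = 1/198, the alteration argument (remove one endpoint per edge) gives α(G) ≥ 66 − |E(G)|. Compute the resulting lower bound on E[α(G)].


E[|E(G)|] = C(66, 2)·p = 2145 · (1/198) = 65/6.
E[α(G)] ≥ n − E[|E(G)|] = 66 − 65/6 = 331/6.
Numerically: ≈ 55.167.
(This is only a lower bound; the true E[α(G)] may be larger.)

E[α(G)] ≥ 331/6 ≈ 55.167.


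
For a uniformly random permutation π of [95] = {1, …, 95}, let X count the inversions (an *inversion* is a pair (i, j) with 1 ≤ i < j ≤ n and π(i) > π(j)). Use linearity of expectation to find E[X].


Write X = Σ X_I over the C(95, 2) = 4465 pairs i < j, with X_I the indicator of one inversion.
There are 4465 indicators.
For each fixed pair i < j, the values π(i) and π(j) are two distinct elements of {1, …, 95} in uniformly random order; by symmetry P[π(i) > π(j)] = 1/2.
By linearity: E[X] = 4465 · (1/2) = C(95, 2) · (1/2) = 4465/2 = 4465/2 ≈ 2232.500000.

E[X] = 4465/2 = 2232.500000.


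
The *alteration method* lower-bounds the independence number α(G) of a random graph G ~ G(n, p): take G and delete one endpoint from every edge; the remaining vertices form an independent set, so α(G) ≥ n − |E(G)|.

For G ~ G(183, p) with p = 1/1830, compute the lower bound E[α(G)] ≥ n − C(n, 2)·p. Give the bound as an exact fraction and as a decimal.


E[|E(G)|] = C(183, 2)·p = 16653 · (1/1830) = 91/10.
E[α(G)] ≥ n − E[|E(G)|] = 183 − 91/10 = 1739/10.
Numerically: ≈ 173.900.
(This is only a lower bound; the true E[α(G)] may be larger.)

E[α(G)] ≥ 1739/10 ≈ 173.900.


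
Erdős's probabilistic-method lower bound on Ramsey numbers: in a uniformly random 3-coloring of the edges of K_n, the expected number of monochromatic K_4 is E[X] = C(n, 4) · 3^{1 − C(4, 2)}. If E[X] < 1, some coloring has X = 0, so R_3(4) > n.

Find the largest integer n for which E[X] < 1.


We need C(n, 4) · 3^{1 − 6} < 1, i.e. C(n, 4) < 3^{6 − 1} = 243.
Check values of n near the boundary:
  n = 5: C(5, 4) = 5; 5 < 243? YES
  n = 6: C(6, 4) = 15; 15 < 243? YES
  n = 7: C(7, 4) = 35; 35 < 243? YES
  n = 8: C(8, 4) = 70; 70 < 243? YES
  n = 9: C(9, 4) = 126; 126 < 243? YES
  n = 10: C(10, 4) = 210; 210 < 243? YES
  n = 11: C(11, 4) = 330; 330 < 243? NO
  n = 12: C(12, 4) = 495; 495 < 243? NO
  n = 13: C(13, 4) = 715; 715 < 243? NO
The largest n with C(n, 4) < 243 is n = 10 (where E[X] = 70/81 ≈ 0.8641975). Hence R_3(4) > 10, i.e. R_3(4) ≥ 11.

Largest n = 10; hence R_3(4) > 10.


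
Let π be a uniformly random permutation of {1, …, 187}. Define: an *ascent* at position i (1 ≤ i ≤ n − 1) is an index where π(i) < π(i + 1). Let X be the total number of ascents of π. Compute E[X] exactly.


Write X = Σ X_I over i = 1, …, 186, with X_I the indicator of one ascent.
There are 186 indicators.
For each fixed i, the pair (π(i), π(i+1)) is a uniformly random ordered pair of distinct values from {1, …, 187}; by symmetry P[π(i) < π(i+1)] = 1/2.
By linearity: E[X] = 186 · (1/2) = (187 − 1) · (1/2) = 93 ≈ 93.00000.

E[X] = 93 = 93.00000.


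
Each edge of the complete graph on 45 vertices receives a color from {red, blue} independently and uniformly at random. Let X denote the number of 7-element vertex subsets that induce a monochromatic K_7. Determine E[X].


Let X = Σ_S X_S over the C(45, 7) = 45379620 subsets S of size 7, where X_S = 1 if the K_7 on S is monochromatic.
For a fixed S, the K_7 on S has C(7, 2) = 21 edges. P[all 21 edges red] = (1/2)^21, and likewise for blue, so P[monochromatic] = 2·(1/2)^21 = 2^{1 − 21} = 1/1048576.
By linearity of expectation: E[X] = C(45, 7) · 2^{1 − 21} = 45379620 · 1/1048576 = 11344905/262144.
Numerically: E[X] ≈ 43.2774.

E[X] = C(45,7)·2^(1−C(7,2)) = 11344905/262144 ≈ 43.2774.


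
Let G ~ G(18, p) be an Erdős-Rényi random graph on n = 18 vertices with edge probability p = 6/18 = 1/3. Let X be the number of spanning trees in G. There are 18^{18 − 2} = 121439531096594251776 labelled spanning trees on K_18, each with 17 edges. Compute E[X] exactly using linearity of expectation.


K_18 has 18^{18 − 2} = 121439531096594251776 labelled spanning trees.
For each such spanning tree H, let X_H = 1 if all 17 edges of H are present in G. Then P[X_H = 1] = p^{17} = (1/3)^{17} = 1/129140163.
Summing the indicators: E[X] = Σ_H E[X_H] = 121439531096594251776 · p^{17} = 121439531096594251776 · 1/129140163 = 940369969152.
Numerically: E[X] ≈ 9.4037e+11.

E[X] = 121439531096594251776 · (1/3)^{17} = 940369969152 ≈ 9.4037e+11.


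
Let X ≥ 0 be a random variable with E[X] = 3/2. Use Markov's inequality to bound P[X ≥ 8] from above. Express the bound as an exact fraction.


μ = E[X] = 3/2, a = 8.
Markov: P[X ≥ 8] ≤ μ/a = (3/2)/8 = 3/16.
Numerically: ≈ 0.187500.
(Since a = 8 > μ = 1.500000, the bound 3/16 is < 1 and informative.)

P[X ≥ 8] ≤ 3/16 ≈ 0.187500.


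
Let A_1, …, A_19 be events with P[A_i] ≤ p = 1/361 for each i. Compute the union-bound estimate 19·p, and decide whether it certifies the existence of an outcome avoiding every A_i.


Union bound: P[∪_{i=1}^{19} A_i] ≤ Σ_i P[A_i] ≤ 19·p = 19·(1/361) = 1/19.
Numerically: 1/19 ≈ 0.0526316.
Is 1/19 < 1? YES.
Since P[∪ A_i] ≤ 1/19 < 1, the complement has P[∩ A_i^c] ≥ 1 − 1/19 = 18/19 > 0, so some outcome avoids every A_i.

19·p = 1/19 ≈ 0.0526316; existence CERTIFIED by the union bound.


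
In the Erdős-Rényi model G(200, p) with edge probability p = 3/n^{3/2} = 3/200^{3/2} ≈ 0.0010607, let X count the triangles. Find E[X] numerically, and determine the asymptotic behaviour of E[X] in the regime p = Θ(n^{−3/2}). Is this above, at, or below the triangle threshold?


Number of potential triangles: C(200, 3) = 1313400.
Each occurs with probability p³ ≈ (0.0010607)³ ≈ 1.1932427e-09.
By linearity: E[X] = C(200, 3)·p³ ≈ 1313400 · 1.1932427e-09 ≈ 0.00157.
Since α = 3/2 > 1, p = c/n^{3/2} = o(1/n) is below the triangle threshold p ~ 1/n. Asymptotically E[X] ~ (c³/6)·n^{3(1−α)} = (3³/6)·n^{-1.5} → 0, so by Markov's inequality G has no triangles w.h.p.

E[X] ≈ 0.00157; in regime p = Θ(1/n^{3/2}) E[X] tends to 0 (below the triangle threshold p ~ 1/n).


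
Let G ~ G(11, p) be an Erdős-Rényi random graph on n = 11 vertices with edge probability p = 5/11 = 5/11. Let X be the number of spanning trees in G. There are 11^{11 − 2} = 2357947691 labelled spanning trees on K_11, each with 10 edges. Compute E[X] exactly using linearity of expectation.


K_11 has 11^{11 − 2} = 2357947691 labelled spanning trees.
For each such spanning tree H, let X_H = 1 if all 10 edges of H are present in G. Then P[X_H = 1] = p^{10} = (5/11)^{10} = 9765625/25937424601.
Summing the indicators: E[X] = Σ_H E[X_H] = 2357947691 · p^{10} = 2357947691 · 9765625/25937424601 = 9765625/11.
Numerically: E[X] ≈ 887784.

E[X] = 2357947691 · (5/11)^{10} = 9765625/11 ≈ 887784.


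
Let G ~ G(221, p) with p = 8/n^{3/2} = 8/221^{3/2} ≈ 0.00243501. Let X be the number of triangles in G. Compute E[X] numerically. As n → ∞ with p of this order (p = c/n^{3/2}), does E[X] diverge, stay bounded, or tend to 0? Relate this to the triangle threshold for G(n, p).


Number of potential triangles: C(221, 3) = 1774630.
Each occurs with probability p³ ≈ (0.00243501)³ ≈ 1.44379233e-08.
By linearity: E[X] = C(221, 3)·p³ ≈ 1774630 · 1.44379233e-08 ≈ 0.025622.
Since α = 3/2 > 1, p = c/n^{3/2} = o(1/n) is below the triangle threshold p ~ 1/n. Asymptotically E[X] ~ (c³/6)·n^{3(1−α)} = (8³/6)·n^{-1.5} → 0, so by Markov's inequality G has no triangles w.h.p.

E[X] ≈ 0.025622; in regime p = Θ(1/n^{3/2}) E[X] tends to 0 (below the triangle threshold p ~ 1/n).


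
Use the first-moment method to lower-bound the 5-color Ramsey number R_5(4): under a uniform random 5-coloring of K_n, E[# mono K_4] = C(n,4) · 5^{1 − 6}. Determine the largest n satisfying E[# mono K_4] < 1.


We need C(n, 4) · 5^{1 − 6} < 1, i.e. C(n, 4) < 5^{6 − 1} = 3125.
Check values of n near the boundary:
  n = 17: C(17, 4) = 2380; 2380 < 3125? YES
  n = 18: C(18, 4) = 3060; 3060 < 3125? YES
  n = 19: C(19, 4) = 3876; 3876 < 3125? NO
The largest n with C(n, 4) < 3125 is n = 18 (where E[X] = 612/625 ≈ 0.9792). Hence R_5(4) > 18, i.e. R_5(4) ≥ 19.

Largest n = 18; hence R_5(4) > 18.


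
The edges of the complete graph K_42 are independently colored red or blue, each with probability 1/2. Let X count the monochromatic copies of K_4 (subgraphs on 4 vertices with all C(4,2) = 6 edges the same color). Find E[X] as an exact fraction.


Let X = Σ_S X_S over the C(42, 4) = 111930 subsets S of size 4, where X_S = 1 if the K_4 on S is monochromatic.
For a fixed S, the K_4 on S has C(4, 2) = 6 edges. P[all 6 edges red] = (1/2)^6, and likewise for blue, so P[monochromatic] = 2·(1/2)^6 = 2^{1 − 6} = 1/32.
Summing: E[X] = C(42, 4) · 2^{1 − 6} = 111930 · 1/32 = 55965/16.
Numerically: E[X] ≈ 3497.81250.

E[X] = C(42,4)·2^(1−C(4,2)) = 55965/16 ≈ 3497.81250.


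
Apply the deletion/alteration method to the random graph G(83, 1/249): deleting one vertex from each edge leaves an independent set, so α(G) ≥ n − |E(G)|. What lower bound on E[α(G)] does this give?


E[|E(G)|] = C(83, 2)·p = 3403 · (1/249) = 41/3.
E[α(G)] ≥ n − E[|E(G)|] = 83 − 41/3 = 208/3.
Numerically: ≈ 69.333.
(This is only a lower bound; the true E[α(G)] may be larger.)

E[α(G)] ≥ 208/3 ≈ 69.333.


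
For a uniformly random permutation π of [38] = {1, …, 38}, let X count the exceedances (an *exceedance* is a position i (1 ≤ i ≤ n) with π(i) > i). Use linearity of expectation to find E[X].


Write X = Σ_{i=1}^{38} X_i, where X_i = 1_{π(i) > i}.
For each fixed i, π(i) is uniform over {1, …, 38} (marginal of a uniform permutation), so P[π(i) > i] = (n − i)/n. Summing: Σ_{i=1}^{38} (n − i)/n = (0 + 1 + … + 37)/38 = 38(38 − 1)/(2·38) = (38 − 1)/2.
Hence E[X] = Σ_{i=1}^{38} (38 − i)/38 = 37/2 ≈ 18.5000.

E[X] = 37/2 = 18.5000.


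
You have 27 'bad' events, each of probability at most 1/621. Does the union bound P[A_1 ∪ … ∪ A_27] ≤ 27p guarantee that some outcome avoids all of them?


Union bound: P[∪_{i=1}^{27} A_i] ≤ Σ_i P[A_i] ≤ 27·p = 27·(1/621) = 1/23.
Numerically: 1/23 ≈ 0.043.
Is 1/23 < 1? YES.
Since P[∪ A_i] ≤ 1/23 < 1, the complement has P[∩ A_i^c] ≥ 1 − 1/23 = 22/23 > 0, so some outcome avoids every A_i.

27·p = 1/23 ≈ 0.043; existence CERTIFIED by the union bound.


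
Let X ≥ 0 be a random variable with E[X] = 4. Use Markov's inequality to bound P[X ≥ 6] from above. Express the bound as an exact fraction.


μ = E[X] = 4, a = 6.
Markov: P[X ≥ 6] ≤ μ/a = (4)/6 = 2/3.
Numerically: ≈ 0.66667.
(Since a = 6 > μ = 4.00000, the bound 2/3 is < 1 and informative.)

P[X ≥ 6] ≤ 2/3 ≈ 0.66667.


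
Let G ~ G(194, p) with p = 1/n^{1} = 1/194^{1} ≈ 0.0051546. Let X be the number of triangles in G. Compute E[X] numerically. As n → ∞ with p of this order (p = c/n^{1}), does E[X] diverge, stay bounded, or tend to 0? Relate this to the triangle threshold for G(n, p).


Number of potential triangles: C(194, 3) = 1198144.
Each occurs with probability p³ ≈ (0.0051546)³ ≈ 1.3696034e-07.
By linearity: E[X] = C(194, 3)·p³ ≈ 1198144 · 1.3696034e-07 ≈ 0.16410.
Here α = 1, so p = 1/n is exactly at the triangle threshold p ~ 1/n. Asymptotically E[X] → c³/6 = 1³/6 = 1/6 ≈ 0.16667, a bounded constant. In this regime the triangle count is asymptotically Poisson(c³/6).

E[X] ≈ 0.16410; in regime p = Θ(1/n^{1}) E[X] stays bounded (at the triangle threshold p ~ 1/n).


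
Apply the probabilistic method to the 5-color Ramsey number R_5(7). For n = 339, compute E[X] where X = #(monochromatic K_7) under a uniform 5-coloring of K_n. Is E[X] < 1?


E[X] = C(339, 7) · 5^{1 − 21} = 95915887062372 · 5^{−20} = 95915887062372/95367431640625.
As a reduced fraction: E[X] = 95915887062372/95367431640625 ≈ 1.005751.
Is E[X] < 1? NO.
Since E[X] ≥ 1, the first-moment bound is inconclusive at n = 339; it does NOT by itself certify R_5(7) > 339.

E[X] = 95915887062372/95367431640625 ≈ 1.005751; E[X] ≥ 1; first-moment method inconclusive here.


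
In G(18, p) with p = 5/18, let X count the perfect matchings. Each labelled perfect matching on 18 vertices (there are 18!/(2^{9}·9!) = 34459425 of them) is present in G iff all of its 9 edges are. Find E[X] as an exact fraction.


K_18 has 18!/(2^{9}·9!) = 34459425 labelled perfect matchings.
For each such perfect matching H, let X_H = 1 if all 9 edges of H are present in G. Then P[X_H = 1] = p^{9} = (5/18)^{9} = 1953125/198359290368.
By linearity of expectation: E[X] = Σ_H E[X_H] = 34459425 · p^{9} = 34459425 · 1953125/198359290368 = 830908203125/2448880128.
Numerically: E[X] ≈ 339.3.

E[X] = 34459425 · (5/18)^{9} = 830908203125/2448880128 ≈ 339.3.


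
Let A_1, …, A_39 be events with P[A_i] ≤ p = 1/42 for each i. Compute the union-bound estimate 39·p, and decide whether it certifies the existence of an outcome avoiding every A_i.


Union bound: P[∪_{i=1}^{39} A_i] ≤ Σ_i P[A_i] ≤ 39·p = 39·(1/42) = 13/14.
Numerically: 13/14 ≈ 0.929.
Is 13/14 < 1? YES.
Since P[∪ A_i] ≤ 13/14 < 1, the complement has P[∩ A_i^c] ≥ 1 − 13/14 = 1/14 > 0, so some outcome avoids every A_i.

39·p = 13/14 ≈ 0.929; existence CERTIFIED by the union bound.


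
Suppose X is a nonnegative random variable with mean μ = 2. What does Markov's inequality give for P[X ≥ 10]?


μ = E[X] = 2, a = 10.
Markov: P[X ≥ 10] ≤ μ/a = (2)/10 = 1/5.
Numerically: ≈ 0.200.
(Since a = 10 > μ = 2.000, the bound 1/5 is < 1 and informative.)

P[X ≥ 10] ≤ 1/5 ≈ 0.200.


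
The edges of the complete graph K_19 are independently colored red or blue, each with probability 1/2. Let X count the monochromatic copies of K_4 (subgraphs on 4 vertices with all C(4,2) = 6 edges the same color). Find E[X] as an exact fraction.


Let X = Σ_S X_S over the C(19, 4) = 3876 subsets S of size 4, where X_S = 1 if the K_4 on S is monochromatic.
For a fixed S, the K_4 on S has C(4, 2) = 6 edges. P[all 6 edges red] = (1/2)^6, and likewise for blue, so P[monochromatic] = 2·(1/2)^6 = 2^{1 − 6} = 1/32.
Summing: E[X] = C(19, 4) · 2^{1 − 6} = 3876 · 1/32 = 969/8.
Numerically: E[X] ≈ 121.12500.

E[X] = C(19,4)·2^(1−C(4,2)) = 969/8 ≈ 121.12500.


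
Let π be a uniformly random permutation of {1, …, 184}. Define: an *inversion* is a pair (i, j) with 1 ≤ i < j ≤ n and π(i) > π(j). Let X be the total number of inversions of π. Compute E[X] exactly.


Write X = Σ X_I over the C(184, 2) = 16836 pairs i < j, with X_I the indicator of one inversion.
There are 16836 indicators.
For each fixed pair i < j, the values π(i) and π(j) are two distinct elements of {1, …, 184} in uniformly random order; by symmetry P[π(i) > π(j)] = 1/2.
By linearity: E[X] = 16836 · (1/2) = C(184, 2) · (1/2) = 16836/2 = 8418 ≈ 8418.00000.

E[X] = 8418 = 8418.00000.


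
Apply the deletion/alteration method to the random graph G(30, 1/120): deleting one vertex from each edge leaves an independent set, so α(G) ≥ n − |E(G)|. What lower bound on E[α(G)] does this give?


E[|E(G)|] = C(30, 2)·p = 435 · (1/120) = 29/8.
E[α(G)] ≥ n − E[|E(G)|] = 30 − 29/8 = 211/8.
Numerically: ≈ 26.37500.
(This is only a lower bound; the true E[α(G)] may be larger.)

E[α(G)] ≥ 211/8 ≈ 26.37500.


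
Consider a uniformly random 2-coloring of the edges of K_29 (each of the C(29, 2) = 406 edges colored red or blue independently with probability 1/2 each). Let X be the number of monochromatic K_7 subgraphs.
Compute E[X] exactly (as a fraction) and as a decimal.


Let X = Σ_S X_S over the C(29, 7) = 1560780 subsets S of size 7, where X_S = 1 if the K_7 on S is monochromatic.
For a fixed S, the K_7 on S has C(7, 2) = 21 edges. P[all 21 edges red] = (1/2)^21, and likewise for blue, so P[monochromatic] = 2·(1/2)^21 = 2^{1 − 21} = 1/1048576.
Summing: E[X] = C(29, 7) · 2^{1 − 21} = 1560780 · 1/1048576 = 390195/262144.
Numerically: E[X] ≈ 1.488.

E[X] = C(29,7)·2^(1−C(7,2)) = 390195/262144 ≈ 1.488.


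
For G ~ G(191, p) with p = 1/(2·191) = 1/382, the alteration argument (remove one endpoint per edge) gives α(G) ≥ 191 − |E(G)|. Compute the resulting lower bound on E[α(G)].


E[|E(G)|] = C(191, 2)·p = 18145 · (1/382) = 95/2.
E[α(G)] ≥ n − E[|E(G)|] = 191 − 95/2 = 287/2.
Numerically: ≈ 143.500000.
(This is only a lower bound; the true E[α(G)] may be larger.)

E[α(G)] ≥ 287/2 ≈ 143.500000.


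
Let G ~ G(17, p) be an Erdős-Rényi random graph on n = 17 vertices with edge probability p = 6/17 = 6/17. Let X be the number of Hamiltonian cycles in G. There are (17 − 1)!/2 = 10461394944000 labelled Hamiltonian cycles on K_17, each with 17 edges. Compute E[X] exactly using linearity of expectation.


K_17 has (17 − 1)!/2 = 10461394944000 labelled Hamiltonian cycles.
For each such Hamiltonian cycle H, let X_H = 1 if all 17 edges of H are present in G. Then P[X_H = 1] = p^{17} = (6/17)^{17} = 16926659444736/827240261886336764177.
By linearity of expectation: E[X] = Σ_H E[X_H] = 10461394944000 · p^{17} = 10461394944000 · 16926659444736/827240261886336764177 = 177076469533971037814784000/827240261886336764177.
Numerically: E[X] ≈ 2.14e+05.

E[X] = 10461394944000 · (6/17)^{17} = 177076469533971037814784000/827240261886336764177 ≈ 2.14e+05.


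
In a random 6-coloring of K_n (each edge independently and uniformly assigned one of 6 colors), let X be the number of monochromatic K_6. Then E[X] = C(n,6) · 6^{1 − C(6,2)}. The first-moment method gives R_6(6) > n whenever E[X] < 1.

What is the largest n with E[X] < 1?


We need C(n, 6) · 6^{1 − 15} < 1, i.e. C(n, 6) < 6^{15 − 1} = 78364164096.
Check values of n near the boundary:
  n = 197: C(197, 6) = 75176946208; 75176946208 < 78364164096? YES
  n = 198: C(198, 6) = 77526225777; 77526225777 < 78364164096? YES
  n = 199: C(199, 6) = 79936367511; 79936367511 < 78364164096? NO
The largest n with C(n, 6) < 78364164096 is n = 198 (where E[X] = 25842075259/26121388032 ≈ 0.989307). Hence R_6(6) > 198, i.e. R_6(6) ≥ 199.

Largest n = 198; hence R_6(6) > 198.


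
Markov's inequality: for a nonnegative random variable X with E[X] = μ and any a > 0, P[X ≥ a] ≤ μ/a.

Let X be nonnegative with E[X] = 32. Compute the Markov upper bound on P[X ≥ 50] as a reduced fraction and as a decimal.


μ = E[X] = 32, a = 50.
Markov: P[X ≥ 50] ≤ μ/a = (32)/50 = 16/25.
Numerically: ≈ 0.640000.
(Since a = 50 > μ = 32.000000, the bound 16/25 is < 1 and informative.)

P[X ≥ 50] ≤ 16/25 ≈ 0.640000.


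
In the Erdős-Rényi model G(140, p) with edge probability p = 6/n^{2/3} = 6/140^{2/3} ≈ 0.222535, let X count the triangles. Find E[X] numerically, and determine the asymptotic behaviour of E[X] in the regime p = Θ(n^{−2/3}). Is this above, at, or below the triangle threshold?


Number of potential triangles: C(140, 3) = 447580.
Each occurs with probability p³ ≈ (0.222535)³ ≈ 1.10204082e-02.
By linearity: E[X] = C(140, 3)·p³ ≈ 447580 · 1.10204082e-02 ≈ 4932.514286.
Since α = 2/3 < 1, p = c/n^{2/3} ≫ 1/n is above the triangle threshold p ~ 1/n. Asymptotically E[X] ~ (c³/6)·n^{3(1−α)} = (6³/6)·n^{1} → ∞; triangles are abundant w.h.p.

E[X] ≈ 4932.514286; in regime p = Θ(1/n^{2/3}) E[X] diverges (above the triangle threshold p ~ 1/n).


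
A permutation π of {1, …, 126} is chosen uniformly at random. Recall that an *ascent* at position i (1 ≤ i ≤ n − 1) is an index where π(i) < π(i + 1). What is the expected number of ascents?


Write X = Σ X_I over i = 1, …, 125, with X_I the indicator of one ascent.
There are 125 indicators.
For each fixed i, the pair (π(i), π(i+1)) is a uniformly random ordered pair of distinct values from {1, …, 126}; by symmetry P[π(i) < π(i+1)] = 1/2.
By linearity: E[X] = 125 · (1/2) = (126 − 1) · (1/2) = 125/2 ≈ 62.50000.

E[X] = 125/2 = 62.50000.


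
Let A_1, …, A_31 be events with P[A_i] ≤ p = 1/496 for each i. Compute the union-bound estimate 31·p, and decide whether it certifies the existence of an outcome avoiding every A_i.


Union bound: P[∪_{i=1}^{31} A_i] ≤ Σ_i P[A_i] ≤ 31·p = 31·(1/496) = 1/16.
Numerically: 1/16 ≈ 0.0625000.
Is 1/16 < 1? YES.
Since P[∪ A_i] ≤ 1/16 < 1, the complement has P[∩ A_i^c] ≥ 1 − 1/16 = 15/16 > 0, so some outcome avoids every A_i.

31·p = 1/16 ≈ 0.0625000; existence CERTIFIED by the union bound.


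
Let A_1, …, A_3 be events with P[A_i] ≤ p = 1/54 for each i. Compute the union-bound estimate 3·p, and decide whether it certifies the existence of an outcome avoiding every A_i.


Union bound: P[∪_{i=1}^{3} A_i] ≤ Σ_i P[A_i] ≤ 3·p = 3·(1/54) = 1/18.
Numerically: 1/18 ≈ 0.055556.
Is 1/18 < 1? YES.
Since P[∪ A_i] ≤ 1/18 < 1, the complement has P[∩ A_i^c] ≥ 1 − 1/18 = 17/18 > 0, so some outcome avoids every A_i.

3·p = 1/18 ≈ 0.055556; existence CERTIFIED by the union bound.


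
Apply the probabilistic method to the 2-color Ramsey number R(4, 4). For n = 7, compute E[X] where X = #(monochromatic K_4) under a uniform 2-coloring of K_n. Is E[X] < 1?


E[X] = C(7, 4) · 2^{1 − 6} = 35 · 2^{−5} = 35/32.
As a reduced fraction: E[X] = 35/32 ≈ 1.0938.
Is E[X] < 1? NO.
Since E[X] ≥ 1, the first-moment bound is inconclusive at n = 7; it does NOT by itself certify R(4, 4) > 7.

E[X] = 35/32 ≈ 1.0938; E[X] ≥ 1; first-moment method inconclusive here.


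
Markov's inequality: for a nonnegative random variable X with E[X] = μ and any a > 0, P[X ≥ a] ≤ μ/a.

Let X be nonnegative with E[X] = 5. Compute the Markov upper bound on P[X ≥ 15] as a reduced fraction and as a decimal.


μ = E[X] = 5, a = 15.
Markov: P[X ≥ 15] ≤ μ/a = (5)/15 = 1/3.
Numerically: ≈ 0.333333.
(Since a = 15 > μ = 5.000000, the bound 1/3 is < 1 and informative.)

P[X ≥ 15] ≤ 1/3 ≈ 0.333333.


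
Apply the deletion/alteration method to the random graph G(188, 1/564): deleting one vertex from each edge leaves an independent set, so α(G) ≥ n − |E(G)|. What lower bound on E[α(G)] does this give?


E[|E(G)|] = C(188, 2)·p = 17578 · (1/564) = 187/6.
E[α(G)] ≥ n − E[|E(G)|] = 188 − 187/6 = 941/6.
Numerically: ≈ 156.8333.
(This is only a lower bound; the true E[α(G)] may be larger.)

E[α(G)] ≥ 941/6 ≈ 156.8333.


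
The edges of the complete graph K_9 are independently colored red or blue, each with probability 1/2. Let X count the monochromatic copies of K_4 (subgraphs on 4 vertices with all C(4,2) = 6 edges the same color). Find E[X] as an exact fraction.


Let X = Σ_S X_S over the C(9, 4) = 126 subsets S of size 4, where X_S = 1 if the K_4 on S is monochromatic.
For a fixed S, the K_4 on S has C(4, 2) = 6 edges. P[all 6 edges red] = (1/2)^6, and likewise for blue, so P[monochromatic] = 2·(1/2)^6 = 2^{1 − 6} = 1/32.
By linearity: E[X] = C(9, 4) · 2^{1 − 6} = 126 · 1/32 = 63/16.
Numerically: E[X] ≈ 3.938.

E[X] = C(9,4)·2^(1−C(4,2)) = 63/16 ≈ 3.938.


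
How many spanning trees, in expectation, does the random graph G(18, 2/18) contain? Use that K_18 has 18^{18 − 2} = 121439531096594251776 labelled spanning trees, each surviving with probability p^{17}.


K_18 has 18^{18 − 2} = 121439531096594251776 labelled spanning trees.
For each such spanning tree H, let X_H = 1 if all 17 edges of H are present in G. Then P[X_H = 1] = p^{17} = (1/9)^{17} = 1/16677181699666569.
By linearity of expectation: E[X] = Σ_H E[X_H] = 121439531096594251776 · p^{17} = 121439531096594251776 · 1/16677181699666569 = 65536/9.
Numerically: E[X] ≈ 7281.8.

E[X] = 121439531096594251776 · (1/9)^{17} = 65536/9 ≈ 7281.8.


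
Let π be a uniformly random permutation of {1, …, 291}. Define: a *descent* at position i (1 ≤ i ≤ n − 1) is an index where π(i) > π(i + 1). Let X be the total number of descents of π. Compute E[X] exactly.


Write X = Σ X_I over i = 1, …, 290, with X_I the indicator of one descent.
There are 290 indicators.
For each fixed i, the pair (π(i), π(i+1)) is a uniformly random ordered pair of distinct values from {1, …, 291}; by symmetry P[π(i) > π(i+1)] = 1/2.
By linearity: E[X] = 290 · (1/2) = (291 − 1) · (1/2) = 145 ≈ 145.0000.

E[X] = 145 = 145.0000.


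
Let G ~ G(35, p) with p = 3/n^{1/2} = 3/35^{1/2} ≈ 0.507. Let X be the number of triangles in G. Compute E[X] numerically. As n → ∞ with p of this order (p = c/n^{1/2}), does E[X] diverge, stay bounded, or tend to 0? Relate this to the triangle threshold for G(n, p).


Number of potential triangles: C(35, 3) = 6545.
Each occurs with probability p³ ≈ (0.507)³ ≈ 1.30395e-01.
By linearity: E[X] = C(35, 3)·p³ ≈ 6545 · 1.30395e-01 ≈ 853.437.
Since α = 1/2 < 1, p = c/n^{1/2} ≫ 1/n is above the triangle threshold p ~ 1/n. Asymptotically E[X] ~ (c³/6)·n^{3(1−α)} = (3³/6)·n^{1.5} → ∞; triangles are abundant w.h.p.

E[X] ≈ 853.437; in regime p = Θ(1/n^{1/2}) E[X] diverges (above the triangle threshold p ~ 1/n).


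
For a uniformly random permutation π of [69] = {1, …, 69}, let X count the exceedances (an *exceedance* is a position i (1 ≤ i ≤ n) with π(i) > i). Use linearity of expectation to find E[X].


Write X = Σ_{i=1}^{69} X_i, where X_i = 1_{π(i) > i}.
For each fixed i, π(i) is uniform over {1, …, 69} (marginal of a uniform permutation), so P[π(i) > i] = (n − i)/n. Summing: Σ_{i=1}^{69} (n − i)/n = (0 + 1 + … + 68)/69 = 69(69 − 1)/(2·69) = (69 − 1)/2.
Hence E[X] = Σ_{i=1}^{69} (69 − i)/69 = 34 ≈ 34.00000.

E[X] = 34 = 34.00000.


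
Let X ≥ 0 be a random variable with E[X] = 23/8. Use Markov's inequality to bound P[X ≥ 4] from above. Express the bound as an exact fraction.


μ = E[X] = 23/8, a = 4.
Markov: P[X ≥ 4] ≤ μ/a = (23/8)/4 = 23/32.
Numerically: ≈ 0.71875.
(Since a = 4 > μ = 2.87500, the bound 23/32 is < 1 and informative.)

P[X ≥ 4] ≤ 23/32 ≈ 0.71875.


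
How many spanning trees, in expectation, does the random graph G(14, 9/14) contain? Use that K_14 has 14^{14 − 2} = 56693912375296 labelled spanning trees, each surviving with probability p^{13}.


K_14 has 14^{14 − 2} = 56693912375296 labelled spanning trees.
For each such spanning tree H, let X_H = 1 if all 13 edges of H are present in G. Then P[X_H = 1] = p^{13} = (9/14)^{13} = 2541865828329/793714773254144.
Summing the indicators: E[X] = Σ_H E[X_H] = 56693912375296 · p^{13} = 56693912375296 · 2541865828329/793714773254144 = 2541865828329/14.
Numerically: E[X] ≈ 1.82e+11.

E[X] = 56693912375296 · (9/14)^{13} = 2541865828329/14 ≈ 1.82e+11.


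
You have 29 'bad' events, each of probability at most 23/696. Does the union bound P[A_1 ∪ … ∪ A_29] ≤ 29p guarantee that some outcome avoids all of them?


Union bound: P[∪_{i=1}^{29} A_i] ≤ Σ_i P[A_i] ≤ 29·p = 29·(23/696) = 23/24.
Numerically: 23/24 ≈ 0.95833.
Is 23/24 < 1? YES.
Since P[∪ A_i] ≤ 23/24 < 1, the complement has P[∩ A_i^c] ≥ 1 − 23/24 = 1/24 > 0, so some outcome avoids every A_i.

29·p = 23/24 ≈ 0.95833; existence CERTIFIED by the union bound.


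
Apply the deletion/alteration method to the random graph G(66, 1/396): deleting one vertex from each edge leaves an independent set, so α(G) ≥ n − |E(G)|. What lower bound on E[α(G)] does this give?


E[|E(G)|] = C(66, 2)·p = 2145 · (1/396) = 65/12.
E[α(G)] ≥ n − E[|E(G)|] = 66 − 65/12 = 727/12.
Numerically: ≈ 60.583.
(This is only a lower bound; the true E[α(G)] may be larger.)

E[α(G)] ≥ 727/12 ≈ 60.583.


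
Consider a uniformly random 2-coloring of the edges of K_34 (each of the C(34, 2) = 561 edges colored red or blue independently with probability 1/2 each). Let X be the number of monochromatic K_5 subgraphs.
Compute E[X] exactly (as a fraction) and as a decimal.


Let X = Σ_S X_S over the C(34, 5) = 278256 subsets S of size 5, where X_S = 1 if the K_5 on S is monochromatic.
For a fixed S, the K_5 on S has C(5, 2) = 10 edges. P[all 10 edges red] = (1/2)^10, and likewise for blue, so P[monochromatic] = 2·(1/2)^10 = 2^{1 − 10} = 1/512.
Summing: E[X] = C(34, 5) · 2^{1 − 10} = 278256 · 1/512 = 17391/32.
Numerically: E[X] ≈ 543.46875.

E[X] = C(34,5)·2^(1−C(5,2)) = 17391/32 ≈ 543.46875.


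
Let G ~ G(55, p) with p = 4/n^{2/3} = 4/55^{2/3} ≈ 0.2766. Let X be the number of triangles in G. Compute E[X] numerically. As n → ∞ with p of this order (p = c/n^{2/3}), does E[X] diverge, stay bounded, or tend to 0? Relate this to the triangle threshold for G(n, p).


Number of potential triangles: C(55, 3) = 26235.
Each occurs with probability p³ ≈ (0.2766)³ ≈ 2.115702e-02.
By linearity: E[X] = C(55, 3)·p³ ≈ 26235 · 2.115702e-02 ≈ 555.0545.
Since α = 2/3 < 1, p = c/n^{2/3} ≫ 1/n is above the triangle threshold p ~ 1/n. Asymptotically E[X] ~ (c³/6)·n^{3(1−α)} = (4³/6)·n^{1} → ∞; triangles are abundant w.h.p.

E[X] ≈ 555.0545; in regime p = Θ(1/n^{2/3}) E[X] diverges (above the triangle threshold p ~ 1/n).


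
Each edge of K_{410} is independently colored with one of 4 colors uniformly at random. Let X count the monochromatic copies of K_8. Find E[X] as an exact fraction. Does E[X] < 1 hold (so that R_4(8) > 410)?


E[X] = C(410, 8) · 4^{1 − 28} = 18488798173326195 · 4^{−27} = 18488798173326195/18014398509481984.
As a reduced fraction: E[X] = 18488798173326195/18014398509481984 ≈ 1.026334.
Is E[X] < 1? NO.
Since E[X] ≥ 1, the first-moment bound is inconclusive at n = 410; it does NOT by itself certify R_4(8) > 410.

E[X] = 18488798173326195/18014398509481984 ≈ 1.026334; E[X] ≥ 1; first-moment method inconclusive here.


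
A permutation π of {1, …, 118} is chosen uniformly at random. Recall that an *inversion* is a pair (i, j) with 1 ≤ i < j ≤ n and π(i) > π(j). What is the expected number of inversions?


Write X = Σ X_I over the C(118, 2) = 6903 pairs i < j, with X_I the indicator of one inversion.
There are 6903 indicators.
For each fixed pair i < j, the values π(i) and π(j) are two distinct elements of {1, …, 118} in uniformly random order; by symmetry P[π(i) > π(j)] = 1/2.
By linearity: E[X] = 6903 · (1/2) = C(118, 2) · (1/2) = 6903/2 = 6903/2 ≈ 3451.500000.

E[X] = 6903/2 = 3451.500000.


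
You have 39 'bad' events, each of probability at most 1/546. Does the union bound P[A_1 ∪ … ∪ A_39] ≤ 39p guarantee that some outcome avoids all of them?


Union bound: P[∪_{i=1}^{39} A_i] ≤ Σ_i P[A_i] ≤ 39·p = 39·(1/546) = 1/14.
Numerically: 1/14 ≈ 0.0714286.
Is 1/14 < 1? YES.
Since P[∪ A_i] ≤ 1/14 < 1, the complement has P[∩ A_i^c] ≥ 1 − 1/14 = 13/14 > 0, so some outcome avoids every A_i.

39·p = 1/14 ≈ 0.0714286; existence CERTIFIED by the union bound.


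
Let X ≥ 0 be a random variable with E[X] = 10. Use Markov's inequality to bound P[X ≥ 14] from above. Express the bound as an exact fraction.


μ = E[X] = 10, a = 14.
Markov: P[X ≥ 14] ≤ μ/a = (10)/14 = 5/7.
Numerically: ≈ 0.714286.
(Since a = 14 > μ = 10.000000, the bound 5/7 is < 1 and informative.)

P[X ≥ 14] ≤ 5/7 ≈ 0.714286.


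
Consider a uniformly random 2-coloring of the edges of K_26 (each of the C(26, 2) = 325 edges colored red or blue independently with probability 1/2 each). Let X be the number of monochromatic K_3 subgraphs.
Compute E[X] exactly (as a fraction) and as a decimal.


Let X = Σ_S X_S over the C(26, 3) = 2600 subsets S of size 3, where X_S = 1 if the K_3 on S is monochromatic.
For a fixed S, the K_3 on S has C(3, 2) = 3 edges. P[all 3 edges red] = (1/2)^3, and likewise for blue, so P[monochromatic] = 2·(1/2)^3 = 2^{1 − 3} = 1/4.
By linearity: E[X] = C(26, 3) · 2^{1 − 3} = 2600 · 1/4 = 650.
Numerically: E[X] ≈ 650.00000.

E[X] = C(26,3)·2^(1−C(3,2)) = 650 ≈ 650.00000.


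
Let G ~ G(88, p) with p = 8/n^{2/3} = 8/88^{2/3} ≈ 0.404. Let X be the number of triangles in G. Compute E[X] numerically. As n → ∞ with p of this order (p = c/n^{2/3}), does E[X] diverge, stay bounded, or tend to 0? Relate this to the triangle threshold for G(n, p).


Number of potential triangles: C(88, 3) = 109736.
Each occurs with probability p³ ≈ (0.404)³ ≈ 6.61157e-02.
By linearity: E[X] = C(88, 3)·p³ ≈ 109736 · 6.61157e-02 ≈ 7255.273.
Since α = 2/3 < 1, p = c/n^{2/3} ≫ 1/n is above the triangle threshold p ~ 1/n. Asymptotically E[X] ~ (c³/6)·n^{3(1−α)} = (8³/6)·n^{1} → ∞; triangles are abundant w.h.p.

E[X] ≈ 7255.273; in regime p = Θ(1/n^{2/3}) E[X] diverges (above the triangle threshold p ~ 1/n).


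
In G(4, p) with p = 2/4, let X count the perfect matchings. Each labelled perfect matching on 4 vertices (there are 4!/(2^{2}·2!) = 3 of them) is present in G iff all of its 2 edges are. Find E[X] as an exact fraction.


K_4 has 4!/(2^{2}·2!) = 3 labelled perfect matchings.
For each such perfect matching H, let X_H = 1 if all 2 edges of H are present in G. Then P[X_H = 1] = p^{2} = (1/2)^{2} = 1/4.
By linearity: E[X] = Σ_H E[X_H] = 3 · p^{2} = 3 · 1/4 = 3/4.
Numerically: E[X] ≈ 0.75.

E[X] = 3 · (1/2)^{2} = 3/4 ≈ 0.75.


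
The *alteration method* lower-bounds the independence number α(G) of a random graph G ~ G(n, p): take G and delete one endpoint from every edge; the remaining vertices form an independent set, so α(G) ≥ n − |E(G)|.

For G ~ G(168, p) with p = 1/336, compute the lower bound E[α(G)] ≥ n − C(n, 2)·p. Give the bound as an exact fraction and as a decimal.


E[|E(G)|] = C(168, 2)·p = 14028 · (1/336) = 167/4.
E[α(G)] ≥ n − E[|E(G)|] = 168 − 167/4 = 505/4.
Numerically: ≈ 126.250.
(This is only a lower bound; the true E[α(G)] may be larger.)

E[α(G)] ≥ 505/4 ≈ 126.250.


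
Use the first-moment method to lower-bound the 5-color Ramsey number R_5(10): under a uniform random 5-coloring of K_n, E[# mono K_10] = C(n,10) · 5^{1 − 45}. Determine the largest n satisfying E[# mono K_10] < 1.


We need C(n, 10) · 5^{1 − 45} < 1, i.e. C(n, 10) < 5^{45 − 1} = 5684341886080801486968994140625.
Check values of n near the boundary:
  n = 5390: C(5390, 10) = 5655833965919099070255434039753; 5655833965919099070255434039753 < 5684341886080801486968994140625? YES
  n = 5391: C(5391, 10) = 5666344714787188828795213697883; 5666344714787188828795213697883 < 5684341886080801486968994140625? YES
  n = 5392: C(5392, 10) = 5676873040158402483252283957448; 5676873040158402483252283957448 < 5684341886080801486968994140625? YES
  n = 5393: C(5393, 10) = 5687418968154238267170642278008; 5687418968154238267170642278008 < 5684341886080801486968994140625? NO
  n = 5394: C(5394, 10) = 5697982524930156243149785372878; 5697982524930156243149785372878 < 5684341886080801486968994140625? NO
  n = 5395: C(5395, 10) = 5708563736675616143322765475706; 5708563736675616143322765475706 < 5684341886080801486968994140625? NO
The largest n with C(n, 10) < 5684341886080801486968994140625 is n = 5392 (where E[X] = 5676873040158402483252283957448/5684341886080801486968994140625 ≈ 0.9987). Hence R_5(10) > 5392, i.e. R_5(10) ≥ 5393.

Largest n = 5392; hence R_5(10) > 5392.


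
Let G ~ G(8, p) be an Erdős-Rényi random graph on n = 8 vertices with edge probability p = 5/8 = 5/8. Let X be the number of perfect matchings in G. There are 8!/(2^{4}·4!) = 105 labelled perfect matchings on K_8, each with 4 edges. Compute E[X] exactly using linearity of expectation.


K_8 has 8!/(2^{4}·4!) = 105 labelled perfect matchings.
For each such perfect matching H, let X_H = 1 if all 4 edges of H are present in G. Then P[X_H = 1] = p^{4} = (5/8)^{4} = 625/4096.
Summing the indicators: E[X] = Σ_H E[X_H] = 105 · p^{4} = 105 · 625/4096 = 65625/4096.
Numerically: E[X] ≈ 16.022.

E[X] = 105 · (5/8)^{4} = 65625/4096 ≈ 16.022.


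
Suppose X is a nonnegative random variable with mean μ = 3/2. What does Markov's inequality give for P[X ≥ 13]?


μ = E[X] = 3/2, a = 13.
Markov: P[X ≥ 13] ≤ μ/a = (3/2)/13 = 3/26.
Numerically: ≈ 0.1154.
(Since a = 13 > μ = 1.5000, the bound 3/26 is < 1 and informative.)

P[X ≥ 13] ≤ 3/26 ≈ 0.1154.


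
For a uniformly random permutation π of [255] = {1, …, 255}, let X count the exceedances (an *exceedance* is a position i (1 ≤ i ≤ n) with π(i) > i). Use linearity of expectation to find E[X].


Write X = Σ_{i=1}^{255} X_i, where X_i = 1_{π(i) > i}.
For each fixed i, π(i) is uniform over {1, …, 255} (marginal of a uniform permutation), so P[π(i) > i] = (n − i)/n. Summing: Σ_{i=1}^{255} (n − i)/n = (0 + 1 + … + 254)/255 = 255(255 − 1)/(2·255) = (255 − 1)/2.
Hence E[X] = Σ_{i=1}^{255} (255 − i)/255 = 127 ≈ 127.000.

E[X] = 127 = 127.000.


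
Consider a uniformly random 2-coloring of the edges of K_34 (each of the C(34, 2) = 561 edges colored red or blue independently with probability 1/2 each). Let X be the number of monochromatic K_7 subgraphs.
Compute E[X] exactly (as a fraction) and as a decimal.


Let X = Σ_S X_S over the C(34, 7) = 5379616 subsets S of size 7, where X_S = 1 if the K_7 on S is monochromatic.
For a fixed S, the K_7 on S has C(7, 2) = 21 edges. P[all 21 edges red] = (1/2)^21, and likewise for blue, so P[monochromatic] = 2·(1/2)^21 = 2^{1 − 21} = 1/1048576.
By linearity: E[X] = C(34, 7) · 2^{1 − 21} = 5379616 · 1/1048576 = 168113/32768.
Numerically: E[X] ≈ 5.130.

E[X] = C(34,7)·2^(1−C(7,2)) = 168113/32768 ≈ 5.130.


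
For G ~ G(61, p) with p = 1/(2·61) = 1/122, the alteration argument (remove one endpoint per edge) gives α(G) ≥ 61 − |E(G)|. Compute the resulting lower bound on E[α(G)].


E[|E(G)|] = C(61, 2)·p = 1830 · (1/122) = 15.
E[α(G)] ≥ n − E[|E(G)|] = 61 − 15 = 46.
Numerically: ≈ 46.0000.
(This is only a lower bound; the true E[α(G)] may be larger.)

E[α(G)] ≥ 46 ≈ 46.0000.


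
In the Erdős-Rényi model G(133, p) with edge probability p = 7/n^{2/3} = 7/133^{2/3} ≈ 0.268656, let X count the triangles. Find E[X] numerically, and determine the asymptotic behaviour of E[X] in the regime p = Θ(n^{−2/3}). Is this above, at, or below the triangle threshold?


Number of potential triangles: C(133, 3) = 383306.
Each occurs with probability p³ ≈ (0.268656)³ ≈ 1.93905817e-02.
By linearity: E[X] = C(133, 3)·p³ ≈ 383306 · 1.93905817e-02 ≈ 7432.526316.
Since α = 2/3 < 1, p = c/n^{2/3} ≫ 1/n is above the triangle threshold p ~ 1/n. Asymptotically E[X] ~ (c³/6)·n^{3(1−α)} = (7³/6)·n^{1} → ∞; triangles are abundant w.h.p.

E[X] ≈ 7432.526316; in regime p = Θ(1/n^{2/3}) E[X] diverges (above the triangle threshold p ~ 1/n).


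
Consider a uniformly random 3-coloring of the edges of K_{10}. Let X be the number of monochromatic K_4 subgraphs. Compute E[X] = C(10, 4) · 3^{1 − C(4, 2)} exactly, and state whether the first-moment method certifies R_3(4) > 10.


E[X] = C(10, 4) · 3^{1 − 6} = 210 · 3^{−5} = 210/243.
As a reduced fraction: E[X] = 70/81 ≈ 0.864.
Is E[X] < 1? YES.
Since E[X] < 1, there exists a 3-coloring of K_{10} with no monochromatic K_4; hence R_3(4) > 10.

E[X] = 70/81 ≈ 0.864; E[X] < 1, so R_3(4) > 10.


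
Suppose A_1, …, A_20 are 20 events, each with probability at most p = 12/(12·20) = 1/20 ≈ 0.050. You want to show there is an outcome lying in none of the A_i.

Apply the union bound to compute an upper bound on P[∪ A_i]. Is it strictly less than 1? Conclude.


Union bound: P[∪_{i=1}^{20} A_i] ≤ Σ_i P[A_i] ≤ 20·p = 20·(1/20) = 1.
Numerically: 1 ≈ 1.000.
Is 1 < 1? NO.
Since the bound 1 is ≥ 1, the union bound is uninformative here; it does NOT by itself certify existence.

20·p = 1 ≈ 1.000; existence NOT certified by the union bound.
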